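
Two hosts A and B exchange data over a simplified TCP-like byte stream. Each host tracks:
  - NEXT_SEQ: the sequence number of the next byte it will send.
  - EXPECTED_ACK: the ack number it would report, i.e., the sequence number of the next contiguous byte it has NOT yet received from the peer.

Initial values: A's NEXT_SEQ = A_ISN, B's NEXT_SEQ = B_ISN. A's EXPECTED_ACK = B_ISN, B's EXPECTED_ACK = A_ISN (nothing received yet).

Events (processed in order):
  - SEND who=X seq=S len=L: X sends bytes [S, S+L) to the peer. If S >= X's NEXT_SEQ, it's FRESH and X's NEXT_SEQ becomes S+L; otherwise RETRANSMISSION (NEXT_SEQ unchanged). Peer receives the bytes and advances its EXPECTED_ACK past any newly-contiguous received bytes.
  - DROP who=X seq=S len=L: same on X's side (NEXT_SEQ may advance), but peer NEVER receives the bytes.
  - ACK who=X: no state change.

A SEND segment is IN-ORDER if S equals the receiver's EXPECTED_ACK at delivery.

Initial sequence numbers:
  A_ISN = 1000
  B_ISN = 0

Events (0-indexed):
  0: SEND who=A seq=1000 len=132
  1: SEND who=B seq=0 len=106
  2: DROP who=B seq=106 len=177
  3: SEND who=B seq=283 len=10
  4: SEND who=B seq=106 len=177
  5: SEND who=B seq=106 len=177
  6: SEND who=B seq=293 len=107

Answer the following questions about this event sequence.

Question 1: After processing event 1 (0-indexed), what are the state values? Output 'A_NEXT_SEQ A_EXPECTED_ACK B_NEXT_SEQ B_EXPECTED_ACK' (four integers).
After event 0: A_seq=1132 A_ack=0 B_seq=0 B_ack=1132
After event 1: A_seq=1132 A_ack=106 B_seq=106 B_ack=1132

1132 106 106 1132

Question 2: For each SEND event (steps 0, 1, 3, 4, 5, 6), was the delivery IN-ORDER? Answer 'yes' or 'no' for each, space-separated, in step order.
Step 0: SEND seq=1000 -> in-order
Step 1: SEND seq=0 -> in-order
Step 3: SEND seq=283 -> out-of-order
Step 4: SEND seq=106 -> in-order
Step 5: SEND seq=106 -> out-of-order
Step 6: SEND seq=293 -> in-order

Answer: yes yes no yes no yes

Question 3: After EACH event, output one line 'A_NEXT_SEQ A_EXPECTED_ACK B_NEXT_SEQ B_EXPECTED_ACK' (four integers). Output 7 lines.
1132 0 0 1132
1132 106 106 1132
1132 106 283 1132
1132 106 293 1132
1132 293 293 1132
1132 293 293 1132
1132 400 400 1132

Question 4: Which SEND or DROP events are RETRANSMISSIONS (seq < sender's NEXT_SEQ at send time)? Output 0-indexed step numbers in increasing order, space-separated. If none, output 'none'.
Answer: 4 5

Derivation:
Step 0: SEND seq=1000 -> fresh
Step 1: SEND seq=0 -> fresh
Step 2: DROP seq=106 -> fresh
Step 3: SEND seq=283 -> fresh
Step 4: SEND seq=106 -> retransmit
Step 5: SEND seq=106 -> retransmit
Step 6: SEND seq=293 -> fresh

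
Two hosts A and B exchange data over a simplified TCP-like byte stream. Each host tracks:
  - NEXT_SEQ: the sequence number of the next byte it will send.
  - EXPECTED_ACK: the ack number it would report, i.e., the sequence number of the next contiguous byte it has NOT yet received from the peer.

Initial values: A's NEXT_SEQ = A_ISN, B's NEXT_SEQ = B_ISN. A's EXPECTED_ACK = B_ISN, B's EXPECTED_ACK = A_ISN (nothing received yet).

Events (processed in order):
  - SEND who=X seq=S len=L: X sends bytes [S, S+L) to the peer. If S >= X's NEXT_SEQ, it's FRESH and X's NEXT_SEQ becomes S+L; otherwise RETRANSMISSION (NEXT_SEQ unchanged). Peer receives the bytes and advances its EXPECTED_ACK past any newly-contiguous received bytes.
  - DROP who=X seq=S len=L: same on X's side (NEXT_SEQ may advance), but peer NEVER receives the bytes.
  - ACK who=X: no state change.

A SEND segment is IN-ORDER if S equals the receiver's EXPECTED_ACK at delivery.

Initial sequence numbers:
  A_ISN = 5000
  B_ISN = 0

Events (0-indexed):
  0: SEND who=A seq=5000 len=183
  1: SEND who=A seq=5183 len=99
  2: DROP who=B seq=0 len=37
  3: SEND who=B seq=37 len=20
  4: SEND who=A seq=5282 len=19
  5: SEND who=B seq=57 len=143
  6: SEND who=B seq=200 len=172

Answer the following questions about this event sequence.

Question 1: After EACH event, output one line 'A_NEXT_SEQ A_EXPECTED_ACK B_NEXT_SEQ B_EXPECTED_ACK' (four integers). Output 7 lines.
5183 0 0 5183
5282 0 0 5282
5282 0 37 5282
5282 0 57 5282
5301 0 57 5301
5301 0 200 5301
5301 0 372 5301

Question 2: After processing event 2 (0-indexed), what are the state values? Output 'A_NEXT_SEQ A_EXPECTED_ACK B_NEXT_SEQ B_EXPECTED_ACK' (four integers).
After event 0: A_seq=5183 A_ack=0 B_seq=0 B_ack=5183
After event 1: A_seq=5282 A_ack=0 B_seq=0 B_ack=5282
After event 2: A_seq=5282 A_ack=0 B_seq=37 B_ack=5282

5282 0 37 5282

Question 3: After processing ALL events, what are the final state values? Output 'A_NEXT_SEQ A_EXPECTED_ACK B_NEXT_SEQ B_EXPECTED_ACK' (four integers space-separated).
After event 0: A_seq=5183 A_ack=0 B_seq=0 B_ack=5183
After event 1: A_seq=5282 A_ack=0 B_seq=0 B_ack=5282
After event 2: A_seq=5282 A_ack=0 B_seq=37 B_ack=5282
After event 3: A_seq=5282 A_ack=0 B_seq=57 B_ack=5282
After event 4: A_seq=5301 A_ack=0 B_seq=57 B_ack=5301
After event 5: A_seq=5301 A_ack=0 B_seq=200 B_ack=5301
After event 6: A_seq=5301 A_ack=0 B_seq=372 B_ack=5301

Answer: 5301 0 372 5301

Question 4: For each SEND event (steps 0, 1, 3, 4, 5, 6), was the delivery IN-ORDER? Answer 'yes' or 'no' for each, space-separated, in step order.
Answer: yes yes no yes no no

Derivation:
Step 0: SEND seq=5000 -> in-order
Step 1: SEND seq=5183 -> in-order
Step 3: SEND seq=37 -> out-of-order
Step 4: SEND seq=5282 -> in-order
Step 5: SEND seq=57 -> out-of-order
Step 6: SEND seq=200 -> out-of-order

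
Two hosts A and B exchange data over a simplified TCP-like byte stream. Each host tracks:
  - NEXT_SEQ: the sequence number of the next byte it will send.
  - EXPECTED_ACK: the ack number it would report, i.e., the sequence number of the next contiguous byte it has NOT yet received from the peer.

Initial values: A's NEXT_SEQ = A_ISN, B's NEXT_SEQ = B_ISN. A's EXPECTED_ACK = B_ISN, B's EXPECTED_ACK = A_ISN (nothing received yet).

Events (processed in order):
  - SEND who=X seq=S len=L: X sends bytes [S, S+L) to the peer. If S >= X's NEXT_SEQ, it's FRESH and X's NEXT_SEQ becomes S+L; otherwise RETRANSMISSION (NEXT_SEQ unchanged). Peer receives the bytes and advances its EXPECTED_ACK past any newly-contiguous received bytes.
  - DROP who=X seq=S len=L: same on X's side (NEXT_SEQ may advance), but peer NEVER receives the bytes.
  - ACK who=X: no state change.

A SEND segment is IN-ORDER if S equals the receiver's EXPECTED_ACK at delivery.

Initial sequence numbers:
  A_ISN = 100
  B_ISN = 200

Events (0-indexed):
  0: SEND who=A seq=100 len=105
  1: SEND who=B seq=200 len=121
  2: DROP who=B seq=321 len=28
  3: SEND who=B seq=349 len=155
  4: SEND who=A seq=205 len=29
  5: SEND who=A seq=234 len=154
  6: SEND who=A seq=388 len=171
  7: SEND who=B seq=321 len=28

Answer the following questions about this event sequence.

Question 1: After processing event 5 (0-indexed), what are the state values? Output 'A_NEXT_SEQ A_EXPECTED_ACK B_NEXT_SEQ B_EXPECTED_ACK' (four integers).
After event 0: A_seq=205 A_ack=200 B_seq=200 B_ack=205
After event 1: A_seq=205 A_ack=321 B_seq=321 B_ack=205
After event 2: A_seq=205 A_ack=321 B_seq=349 B_ack=205
After event 3: A_seq=205 A_ack=321 B_seq=504 B_ack=205
After event 4: A_seq=234 A_ack=321 B_seq=504 B_ack=234
After event 5: A_seq=388 A_ack=321 B_seq=504 B_ack=388

388 321 504 388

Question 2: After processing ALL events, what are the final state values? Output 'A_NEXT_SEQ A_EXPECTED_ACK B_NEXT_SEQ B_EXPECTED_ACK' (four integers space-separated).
Answer: 559 504 504 559

Derivation:
After event 0: A_seq=205 A_ack=200 B_seq=200 B_ack=205
After event 1: A_seq=205 A_ack=321 B_seq=321 B_ack=205
After event 2: A_seq=205 A_ack=321 B_seq=349 B_ack=205
After event 3: A_seq=205 A_ack=321 B_seq=504 B_ack=205
After event 4: A_seq=234 A_ack=321 B_seq=504 B_ack=234
After event 5: A_seq=388 A_ack=321 B_seq=504 B_ack=388
After event 6: A_seq=559 A_ack=321 B_seq=504 B_ack=559
After event 7: A_seq=559 A_ack=504 B_seq=504 B_ack=559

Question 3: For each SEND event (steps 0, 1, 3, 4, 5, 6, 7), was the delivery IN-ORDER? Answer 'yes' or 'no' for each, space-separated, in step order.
Step 0: SEND seq=100 -> in-order
Step 1: SEND seq=200 -> in-order
Step 3: SEND seq=349 -> out-of-order
Step 4: SEND seq=205 -> in-order
Step 5: SEND seq=234 -> in-order
Step 6: SEND seq=388 -> in-order
Step 7: SEND seq=321 -> in-order

Answer: yes yes no yes yes yes yes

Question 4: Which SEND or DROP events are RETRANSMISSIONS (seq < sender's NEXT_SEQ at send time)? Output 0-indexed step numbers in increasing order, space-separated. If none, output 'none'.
Step 0: SEND seq=100 -> fresh
Step 1: SEND seq=200 -> fresh
Step 2: DROP seq=321 -> fresh
Step 3: SEND seq=349 -> fresh
Step 4: SEND seq=205 -> fresh
Step 5: SEND seq=234 -> fresh
Step 6: SEND seq=388 -> fresh
Step 7: SEND seq=321 -> retransmit

Answer: 7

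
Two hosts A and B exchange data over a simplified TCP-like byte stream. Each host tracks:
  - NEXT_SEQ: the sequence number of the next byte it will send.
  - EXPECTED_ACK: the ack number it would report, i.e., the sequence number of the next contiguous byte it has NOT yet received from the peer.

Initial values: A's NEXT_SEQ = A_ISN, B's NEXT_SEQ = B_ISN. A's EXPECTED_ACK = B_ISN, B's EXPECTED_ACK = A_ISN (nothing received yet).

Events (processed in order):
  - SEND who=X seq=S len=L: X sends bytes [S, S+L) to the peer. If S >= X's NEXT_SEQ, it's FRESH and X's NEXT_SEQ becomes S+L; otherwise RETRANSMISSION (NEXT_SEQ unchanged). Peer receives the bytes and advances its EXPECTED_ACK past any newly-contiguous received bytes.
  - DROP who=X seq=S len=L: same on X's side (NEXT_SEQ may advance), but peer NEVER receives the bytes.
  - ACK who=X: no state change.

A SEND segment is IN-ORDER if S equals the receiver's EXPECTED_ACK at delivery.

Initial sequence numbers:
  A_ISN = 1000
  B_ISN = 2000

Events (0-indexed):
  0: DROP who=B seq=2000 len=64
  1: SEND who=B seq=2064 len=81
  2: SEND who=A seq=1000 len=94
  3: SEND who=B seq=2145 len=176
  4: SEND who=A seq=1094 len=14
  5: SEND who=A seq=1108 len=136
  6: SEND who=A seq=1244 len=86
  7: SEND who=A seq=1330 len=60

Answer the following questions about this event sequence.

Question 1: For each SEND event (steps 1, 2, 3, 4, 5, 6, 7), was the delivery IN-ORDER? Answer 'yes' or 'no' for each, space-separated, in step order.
Step 1: SEND seq=2064 -> out-of-order
Step 2: SEND seq=1000 -> in-order
Step 3: SEND seq=2145 -> out-of-order
Step 4: SEND seq=1094 -> in-order
Step 5: SEND seq=1108 -> in-order
Step 6: SEND seq=1244 -> in-order
Step 7: SEND seq=1330 -> in-order

Answer: no yes no yes yes yes yes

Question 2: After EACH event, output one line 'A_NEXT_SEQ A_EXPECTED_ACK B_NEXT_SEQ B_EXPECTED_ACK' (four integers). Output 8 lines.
1000 2000 2064 1000
1000 2000 2145 1000
1094 2000 2145 1094
1094 2000 2321 1094
1108 2000 2321 1108
1244 2000 2321 1244
1330 2000 2321 1330
1390 2000 2321 1390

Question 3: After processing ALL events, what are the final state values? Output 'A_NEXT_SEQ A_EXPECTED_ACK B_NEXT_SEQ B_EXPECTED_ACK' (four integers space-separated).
Answer: 1390 2000 2321 1390

Derivation:
After event 0: A_seq=1000 A_ack=2000 B_seq=2064 B_ack=1000
After event 1: A_seq=1000 A_ack=2000 B_seq=2145 B_ack=1000
After event 2: A_seq=1094 A_ack=2000 B_seq=2145 B_ack=1094
After event 3: A_seq=1094 A_ack=2000 B_seq=2321 B_ack=1094
After event 4: A_seq=1108 A_ack=2000 B_seq=2321 B_ack=1108
After event 5: A_seq=1244 A_ack=2000 B_seq=2321 B_ack=1244
After event 6: A_seq=1330 A_ack=2000 B_seq=2321 B_ack=1330
After event 7: A_seq=1390 A_ack=2000 B_seq=2321 B_ack=1390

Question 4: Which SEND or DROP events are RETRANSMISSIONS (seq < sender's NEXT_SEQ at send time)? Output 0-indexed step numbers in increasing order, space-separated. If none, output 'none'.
Answer: none

Derivation:
Step 0: DROP seq=2000 -> fresh
Step 1: SEND seq=2064 -> fresh
Step 2: SEND seq=1000 -> fresh
Step 3: SEND seq=2145 -> fresh
Step 4: SEND seq=1094 -> fresh
Step 5: SEND seq=1108 -> fresh
Step 6: SEND seq=1244 -> fresh
Step 7: SEND seq=1330 -> fresh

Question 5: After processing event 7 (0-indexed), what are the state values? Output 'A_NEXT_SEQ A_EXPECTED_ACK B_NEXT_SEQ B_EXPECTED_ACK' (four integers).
After event 0: A_seq=1000 A_ack=2000 B_seq=2064 B_ack=1000
After event 1: A_seq=1000 A_ack=2000 B_seq=2145 B_ack=1000
After event 2: A_seq=1094 A_ack=2000 B_seq=2145 B_ack=1094
After event 3: A_seq=1094 A_ack=2000 B_seq=2321 B_ack=1094
After event 4: A_seq=1108 A_ack=2000 B_seq=2321 B_ack=1108
After event 5: A_seq=1244 A_ack=2000 B_seq=2321 B_ack=1244
After event 6: A_seq=1330 A_ack=2000 B_seq=2321 B_ack=1330
After event 7: A_seq=1390 A_ack=2000 B_seq=2321 B_ack=1390

1390 2000 2321 1390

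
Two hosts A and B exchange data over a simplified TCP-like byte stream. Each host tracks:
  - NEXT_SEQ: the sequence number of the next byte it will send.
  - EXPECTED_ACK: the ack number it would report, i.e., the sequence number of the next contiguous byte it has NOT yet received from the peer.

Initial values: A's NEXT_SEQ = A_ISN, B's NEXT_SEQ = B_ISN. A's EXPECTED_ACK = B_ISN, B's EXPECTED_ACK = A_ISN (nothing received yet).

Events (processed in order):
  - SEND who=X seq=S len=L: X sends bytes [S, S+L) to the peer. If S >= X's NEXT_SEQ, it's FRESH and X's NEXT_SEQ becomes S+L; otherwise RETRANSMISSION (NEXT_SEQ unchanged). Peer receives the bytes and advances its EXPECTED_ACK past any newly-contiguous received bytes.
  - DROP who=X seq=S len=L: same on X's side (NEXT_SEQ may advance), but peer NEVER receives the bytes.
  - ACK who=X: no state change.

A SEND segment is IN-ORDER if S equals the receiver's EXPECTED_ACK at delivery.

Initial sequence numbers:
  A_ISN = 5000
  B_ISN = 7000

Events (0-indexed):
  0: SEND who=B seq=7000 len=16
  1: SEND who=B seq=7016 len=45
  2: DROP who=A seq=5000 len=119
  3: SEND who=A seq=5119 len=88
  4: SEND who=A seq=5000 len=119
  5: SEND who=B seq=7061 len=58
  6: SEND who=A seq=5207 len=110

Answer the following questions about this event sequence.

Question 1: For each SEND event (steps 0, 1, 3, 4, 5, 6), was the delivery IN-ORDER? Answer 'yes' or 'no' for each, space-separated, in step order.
Step 0: SEND seq=7000 -> in-order
Step 1: SEND seq=7016 -> in-order
Step 3: SEND seq=5119 -> out-of-order
Step 4: SEND seq=5000 -> in-order
Step 5: SEND seq=7061 -> in-order
Step 6: SEND seq=5207 -> in-order

Answer: yes yes no yes yes yes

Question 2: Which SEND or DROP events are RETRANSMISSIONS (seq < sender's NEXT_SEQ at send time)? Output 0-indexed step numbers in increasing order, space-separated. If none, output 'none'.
Step 0: SEND seq=7000 -> fresh
Step 1: SEND seq=7016 -> fresh
Step 2: DROP seq=5000 -> fresh
Step 3: SEND seq=5119 -> fresh
Step 4: SEND seq=5000 -> retransmit
Step 5: SEND seq=7061 -> fresh
Step 6: SEND seq=5207 -> fresh

Answer: 4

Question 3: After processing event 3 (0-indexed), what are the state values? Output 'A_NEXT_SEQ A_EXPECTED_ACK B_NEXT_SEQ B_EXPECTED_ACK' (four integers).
After event 0: A_seq=5000 A_ack=7016 B_seq=7016 B_ack=5000
After event 1: A_seq=5000 A_ack=7061 B_seq=7061 B_ack=5000
After event 2: A_seq=5119 A_ack=7061 B_seq=7061 B_ack=5000
After event 3: A_seq=5207 A_ack=7061 B_seq=7061 B_ack=5000

5207 7061 7061 5000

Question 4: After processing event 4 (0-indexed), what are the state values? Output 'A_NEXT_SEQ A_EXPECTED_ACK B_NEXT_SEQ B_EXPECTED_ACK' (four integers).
After event 0: A_seq=5000 A_ack=7016 B_seq=7016 B_ack=5000
After event 1: A_seq=5000 A_ack=7061 B_seq=7061 B_ack=5000
After event 2: A_seq=5119 A_ack=7061 B_seq=7061 B_ack=5000
After event 3: A_seq=5207 A_ack=7061 B_seq=7061 B_ack=5000
After event 4: A_seq=5207 A_ack=7061 B_seq=7061 B_ack=5207

5207 7061 7061 5207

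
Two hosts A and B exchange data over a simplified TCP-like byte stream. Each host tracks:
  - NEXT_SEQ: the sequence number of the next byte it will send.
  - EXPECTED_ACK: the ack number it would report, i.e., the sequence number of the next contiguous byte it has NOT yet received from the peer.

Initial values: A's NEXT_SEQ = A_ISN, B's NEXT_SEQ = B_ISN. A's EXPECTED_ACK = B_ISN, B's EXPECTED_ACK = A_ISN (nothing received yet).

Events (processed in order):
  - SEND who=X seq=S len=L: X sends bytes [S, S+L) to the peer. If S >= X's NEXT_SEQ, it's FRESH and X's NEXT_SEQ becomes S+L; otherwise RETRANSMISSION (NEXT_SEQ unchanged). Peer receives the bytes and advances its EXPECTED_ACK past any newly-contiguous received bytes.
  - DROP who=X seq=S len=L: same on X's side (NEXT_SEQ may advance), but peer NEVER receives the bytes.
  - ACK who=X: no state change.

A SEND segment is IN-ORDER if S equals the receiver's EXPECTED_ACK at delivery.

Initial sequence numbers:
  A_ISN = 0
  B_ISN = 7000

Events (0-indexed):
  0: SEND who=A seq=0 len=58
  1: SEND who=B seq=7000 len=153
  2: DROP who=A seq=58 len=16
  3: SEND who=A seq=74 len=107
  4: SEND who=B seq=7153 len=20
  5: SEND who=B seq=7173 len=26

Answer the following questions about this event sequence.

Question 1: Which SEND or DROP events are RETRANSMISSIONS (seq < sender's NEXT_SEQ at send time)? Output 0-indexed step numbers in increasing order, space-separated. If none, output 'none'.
Answer: none

Derivation:
Step 0: SEND seq=0 -> fresh
Step 1: SEND seq=7000 -> fresh
Step 2: DROP seq=58 -> fresh
Step 3: SEND seq=74 -> fresh
Step 4: SEND seq=7153 -> fresh
Step 5: SEND seq=7173 -> fresh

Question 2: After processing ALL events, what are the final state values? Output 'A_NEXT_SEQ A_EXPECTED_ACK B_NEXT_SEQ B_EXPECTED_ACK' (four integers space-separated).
After event 0: A_seq=58 A_ack=7000 B_seq=7000 B_ack=58
After event 1: A_seq=58 A_ack=7153 B_seq=7153 B_ack=58
After event 2: A_seq=74 A_ack=7153 B_seq=7153 B_ack=58
After event 3: A_seq=181 A_ack=7153 B_seq=7153 B_ack=58
After event 4: A_seq=181 A_ack=7173 B_seq=7173 B_ack=58
After event 5: A_seq=181 A_ack=7199 B_seq=7199 B_ack=58

Answer: 181 7199 7199 58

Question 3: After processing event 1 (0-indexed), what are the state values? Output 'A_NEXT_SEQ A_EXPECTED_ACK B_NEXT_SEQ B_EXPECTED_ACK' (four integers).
After event 0: A_seq=58 A_ack=7000 B_seq=7000 B_ack=58
After event 1: A_seq=58 A_ack=7153 B_seq=7153 B_ack=58

58 7153 7153 58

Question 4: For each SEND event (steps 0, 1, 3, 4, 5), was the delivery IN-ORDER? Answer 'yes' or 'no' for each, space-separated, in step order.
Answer: yes yes no yes yes

Derivation:
Step 0: SEND seq=0 -> in-order
Step 1: SEND seq=7000 -> in-order
Step 3: SEND seq=74 -> out-of-order
Step 4: SEND seq=7153 -> in-order
Step 5: SEND seq=7173 -> in-order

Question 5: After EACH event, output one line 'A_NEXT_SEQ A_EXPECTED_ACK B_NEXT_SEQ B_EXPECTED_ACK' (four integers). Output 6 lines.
58 7000 7000 58
58 7153 7153 58
74 7153 7153 58
181 7153 7153 58
181 7173 7173 58
181 7199 7199 58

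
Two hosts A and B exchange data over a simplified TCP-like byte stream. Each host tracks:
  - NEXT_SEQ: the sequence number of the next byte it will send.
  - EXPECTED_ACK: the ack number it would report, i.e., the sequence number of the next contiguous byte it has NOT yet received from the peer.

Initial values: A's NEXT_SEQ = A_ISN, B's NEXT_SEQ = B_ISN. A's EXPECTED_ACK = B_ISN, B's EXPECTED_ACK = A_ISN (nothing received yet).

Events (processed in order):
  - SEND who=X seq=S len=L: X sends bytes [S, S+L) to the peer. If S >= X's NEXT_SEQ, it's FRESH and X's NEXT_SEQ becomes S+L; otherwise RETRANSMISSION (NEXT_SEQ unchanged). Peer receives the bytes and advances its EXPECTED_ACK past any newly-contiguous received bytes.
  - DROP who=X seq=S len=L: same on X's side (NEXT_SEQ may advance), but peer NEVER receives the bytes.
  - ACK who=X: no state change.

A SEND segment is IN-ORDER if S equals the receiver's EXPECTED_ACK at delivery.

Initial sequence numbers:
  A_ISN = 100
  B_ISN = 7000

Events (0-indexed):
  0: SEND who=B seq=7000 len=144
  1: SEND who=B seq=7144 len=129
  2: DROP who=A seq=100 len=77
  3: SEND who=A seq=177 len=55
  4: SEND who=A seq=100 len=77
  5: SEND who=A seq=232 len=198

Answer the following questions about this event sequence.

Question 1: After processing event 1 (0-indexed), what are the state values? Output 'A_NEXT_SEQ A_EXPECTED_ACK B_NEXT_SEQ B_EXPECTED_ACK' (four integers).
After event 0: A_seq=100 A_ack=7144 B_seq=7144 B_ack=100
After event 1: A_seq=100 A_ack=7273 B_seq=7273 B_ack=100

100 7273 7273 100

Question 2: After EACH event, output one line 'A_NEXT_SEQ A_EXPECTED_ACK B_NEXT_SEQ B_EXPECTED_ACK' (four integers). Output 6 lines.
100 7144 7144 100
100 7273 7273 100
177 7273 7273 100
232 7273 7273 100
232 7273 7273 232
430 7273 7273 430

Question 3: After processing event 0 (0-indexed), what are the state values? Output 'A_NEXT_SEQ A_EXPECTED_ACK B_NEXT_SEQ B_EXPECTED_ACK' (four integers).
After event 0: A_seq=100 A_ack=7144 B_seq=7144 B_ack=100

100 7144 7144 100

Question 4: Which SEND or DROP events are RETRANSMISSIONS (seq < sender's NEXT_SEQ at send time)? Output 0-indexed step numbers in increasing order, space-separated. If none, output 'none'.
Answer: 4

Derivation:
Step 0: SEND seq=7000 -> fresh
Step 1: SEND seq=7144 -> fresh
Step 2: DROP seq=100 -> fresh
Step 3: SEND seq=177 -> fresh
Step 4: SEND seq=100 -> retransmit
Step 5: SEND seq=232 -> fresh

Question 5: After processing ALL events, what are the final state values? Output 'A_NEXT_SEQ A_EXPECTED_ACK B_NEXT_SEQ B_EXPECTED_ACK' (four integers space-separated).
After event 0: A_seq=100 A_ack=7144 B_seq=7144 B_ack=100
After event 1: A_seq=100 A_ack=7273 B_seq=7273 B_ack=100
After event 2: A_seq=177 A_ack=7273 B_seq=7273 B_ack=100
After event 3: A_seq=232 A_ack=7273 B_seq=7273 B_ack=100
After event 4: A_seq=232 A_ack=7273 B_seq=7273 B_ack=232
After event 5: A_seq=430 A_ack=7273 B_seq=7273 B_ack=430

Answer: 430 7273 7273 430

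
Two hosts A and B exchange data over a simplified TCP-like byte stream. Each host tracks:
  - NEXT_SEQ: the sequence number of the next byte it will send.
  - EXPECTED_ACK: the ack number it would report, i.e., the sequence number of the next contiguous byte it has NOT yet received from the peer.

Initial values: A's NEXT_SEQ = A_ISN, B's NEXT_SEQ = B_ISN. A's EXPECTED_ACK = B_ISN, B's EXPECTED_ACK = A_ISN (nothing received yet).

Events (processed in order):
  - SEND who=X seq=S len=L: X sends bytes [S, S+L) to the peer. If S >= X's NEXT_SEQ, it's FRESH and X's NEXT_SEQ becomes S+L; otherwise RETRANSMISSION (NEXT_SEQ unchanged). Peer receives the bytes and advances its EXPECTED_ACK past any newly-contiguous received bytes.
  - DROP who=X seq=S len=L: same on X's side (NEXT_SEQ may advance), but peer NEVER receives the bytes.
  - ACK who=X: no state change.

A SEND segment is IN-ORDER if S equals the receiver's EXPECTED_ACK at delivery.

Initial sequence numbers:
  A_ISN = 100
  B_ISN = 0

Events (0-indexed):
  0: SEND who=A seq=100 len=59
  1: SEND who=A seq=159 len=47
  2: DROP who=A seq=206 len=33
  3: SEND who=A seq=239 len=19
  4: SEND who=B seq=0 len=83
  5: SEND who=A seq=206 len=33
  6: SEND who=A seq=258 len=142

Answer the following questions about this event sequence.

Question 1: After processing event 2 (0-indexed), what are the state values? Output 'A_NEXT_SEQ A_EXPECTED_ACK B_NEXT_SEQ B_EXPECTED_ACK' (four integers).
After event 0: A_seq=159 A_ack=0 B_seq=0 B_ack=159
After event 1: A_seq=206 A_ack=0 B_seq=0 B_ack=206
After event 2: A_seq=239 A_ack=0 B_seq=0 B_ack=206

239 0 0 206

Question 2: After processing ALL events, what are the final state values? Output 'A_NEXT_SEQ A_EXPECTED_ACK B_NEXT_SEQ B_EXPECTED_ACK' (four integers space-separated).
Answer: 400 83 83 400

Derivation:
After event 0: A_seq=159 A_ack=0 B_seq=0 B_ack=159
After event 1: A_seq=206 A_ack=0 B_seq=0 B_ack=206
After event 2: A_seq=239 A_ack=0 B_seq=0 B_ack=206
After event 3: A_seq=258 A_ack=0 B_seq=0 B_ack=206
After event 4: A_seq=258 A_ack=83 B_seq=83 B_ack=206
After event 5: A_seq=258 A_ack=83 B_seq=83 B_ack=258
After event 6: A_seq=400 A_ack=83 B_seq=83 B_ack=400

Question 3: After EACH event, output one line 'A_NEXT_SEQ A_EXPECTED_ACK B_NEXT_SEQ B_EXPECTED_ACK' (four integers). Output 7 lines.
159 0 0 159
206 0 0 206
239 0 0 206
258 0 0 206
258 83 83 206
258 83 83 258
400 83 83 400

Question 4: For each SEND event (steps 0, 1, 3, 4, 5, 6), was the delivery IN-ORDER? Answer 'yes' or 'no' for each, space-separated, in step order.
Step 0: SEND seq=100 -> in-order
Step 1: SEND seq=159 -> in-order
Step 3: SEND seq=239 -> out-of-order
Step 4: SEND seq=0 -> in-order
Step 5: SEND seq=206 -> in-order
Step 6: SEND seq=258 -> in-order

Answer: yes yes no yes yes yes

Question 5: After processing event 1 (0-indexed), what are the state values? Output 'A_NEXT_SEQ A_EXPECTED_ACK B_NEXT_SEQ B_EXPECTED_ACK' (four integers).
After event 0: A_seq=159 A_ack=0 B_seq=0 B_ack=159
After event 1: A_seq=206 A_ack=0 B_seq=0 B_ack=206

206 0 0 206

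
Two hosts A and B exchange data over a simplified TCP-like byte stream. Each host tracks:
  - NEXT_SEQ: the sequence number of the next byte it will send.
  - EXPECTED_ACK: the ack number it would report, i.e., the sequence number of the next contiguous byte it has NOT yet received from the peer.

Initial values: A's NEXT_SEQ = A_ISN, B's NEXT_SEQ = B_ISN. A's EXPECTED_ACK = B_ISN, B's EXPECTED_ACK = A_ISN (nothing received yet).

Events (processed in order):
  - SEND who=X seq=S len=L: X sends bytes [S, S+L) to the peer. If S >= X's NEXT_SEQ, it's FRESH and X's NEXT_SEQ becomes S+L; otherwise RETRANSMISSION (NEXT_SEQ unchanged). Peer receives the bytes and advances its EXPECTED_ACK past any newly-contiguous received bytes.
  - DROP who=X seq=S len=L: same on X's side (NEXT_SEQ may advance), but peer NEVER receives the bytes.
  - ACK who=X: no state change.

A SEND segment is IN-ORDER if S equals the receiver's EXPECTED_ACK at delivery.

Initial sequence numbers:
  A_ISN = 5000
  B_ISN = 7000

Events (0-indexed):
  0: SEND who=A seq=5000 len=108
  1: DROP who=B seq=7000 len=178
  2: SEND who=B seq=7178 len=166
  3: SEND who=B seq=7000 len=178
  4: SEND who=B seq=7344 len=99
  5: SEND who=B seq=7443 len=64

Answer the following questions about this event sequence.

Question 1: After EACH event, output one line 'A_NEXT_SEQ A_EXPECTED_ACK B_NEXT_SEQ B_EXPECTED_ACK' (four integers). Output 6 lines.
5108 7000 7000 5108
5108 7000 7178 5108
5108 7000 7344 5108
5108 7344 7344 5108
5108 7443 7443 5108
5108 7507 7507 5108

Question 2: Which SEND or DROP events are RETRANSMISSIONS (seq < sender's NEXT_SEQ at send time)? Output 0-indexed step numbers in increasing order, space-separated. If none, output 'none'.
Step 0: SEND seq=5000 -> fresh
Step 1: DROP seq=7000 -> fresh
Step 2: SEND seq=7178 -> fresh
Step 3: SEND seq=7000 -> retransmit
Step 4: SEND seq=7344 -> fresh
Step 5: SEND seq=7443 -> fresh

Answer: 3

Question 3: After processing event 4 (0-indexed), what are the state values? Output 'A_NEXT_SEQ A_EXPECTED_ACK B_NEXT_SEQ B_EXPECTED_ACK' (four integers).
After event 0: A_seq=5108 A_ack=7000 B_seq=7000 B_ack=5108
After event 1: A_seq=5108 A_ack=7000 B_seq=7178 B_ack=5108
After event 2: A_seq=5108 A_ack=7000 B_seq=7344 B_ack=5108
After event 3: A_seq=5108 A_ack=7344 B_seq=7344 B_ack=5108
After event 4: A_seq=5108 A_ack=7443 B_seq=7443 B_ack=5108

5108 7443 7443 5108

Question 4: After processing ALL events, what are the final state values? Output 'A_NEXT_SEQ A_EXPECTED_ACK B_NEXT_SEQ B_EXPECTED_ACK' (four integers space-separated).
After event 0: A_seq=5108 A_ack=7000 B_seq=7000 B_ack=5108
After event 1: A_seq=5108 A_ack=7000 B_seq=7178 B_ack=5108
After event 2: A_seq=5108 A_ack=7000 B_seq=7344 B_ack=5108
After event 3: A_seq=5108 A_ack=7344 B_seq=7344 B_ack=5108
After event 4: A_seq=5108 A_ack=7443 B_seq=7443 B_ack=5108
After event 5: A_seq=5108 A_ack=7507 B_seq=7507 B_ack=5108

Answer: 5108 7507 7507 5108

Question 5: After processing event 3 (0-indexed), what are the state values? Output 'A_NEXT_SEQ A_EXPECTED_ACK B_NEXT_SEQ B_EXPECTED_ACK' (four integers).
After event 0: A_seq=5108 A_ack=7000 B_seq=7000 B_ack=5108
After event 1: A_seq=5108 A_ack=7000 B_seq=7178 B_ack=5108
After event 2: A_seq=5108 A_ack=7000 B_seq=7344 B_ack=5108
After event 3: A_seq=5108 A_ack=7344 B_seq=7344 B_ack=5108

5108 7344 7344 5108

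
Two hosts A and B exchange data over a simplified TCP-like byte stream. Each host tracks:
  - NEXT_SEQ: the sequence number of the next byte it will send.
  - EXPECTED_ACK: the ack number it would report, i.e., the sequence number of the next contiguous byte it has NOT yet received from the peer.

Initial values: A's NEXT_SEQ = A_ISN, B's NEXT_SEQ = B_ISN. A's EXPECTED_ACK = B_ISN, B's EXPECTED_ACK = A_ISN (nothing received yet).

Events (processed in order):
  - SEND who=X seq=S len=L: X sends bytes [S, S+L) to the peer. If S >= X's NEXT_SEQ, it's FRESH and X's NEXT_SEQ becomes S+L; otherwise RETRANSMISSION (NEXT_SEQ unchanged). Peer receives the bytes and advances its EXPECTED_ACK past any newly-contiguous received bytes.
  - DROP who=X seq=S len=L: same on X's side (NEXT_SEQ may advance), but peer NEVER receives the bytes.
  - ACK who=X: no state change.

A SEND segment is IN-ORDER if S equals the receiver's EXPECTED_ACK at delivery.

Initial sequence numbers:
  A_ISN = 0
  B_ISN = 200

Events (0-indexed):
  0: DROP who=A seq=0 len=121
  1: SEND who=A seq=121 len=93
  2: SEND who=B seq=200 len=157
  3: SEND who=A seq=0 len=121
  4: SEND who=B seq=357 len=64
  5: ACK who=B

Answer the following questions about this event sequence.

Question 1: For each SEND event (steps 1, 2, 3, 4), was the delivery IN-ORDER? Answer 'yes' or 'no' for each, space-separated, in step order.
Answer: no yes yes yes

Derivation:
Step 1: SEND seq=121 -> out-of-order
Step 2: SEND seq=200 -> in-order
Step 3: SEND seq=0 -> in-order
Step 4: SEND seq=357 -> in-order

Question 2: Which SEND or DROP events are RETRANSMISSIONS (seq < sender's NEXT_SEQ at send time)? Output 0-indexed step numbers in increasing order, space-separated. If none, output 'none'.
Answer: 3

Derivation:
Step 0: DROP seq=0 -> fresh
Step 1: SEND seq=121 -> fresh
Step 2: SEND seq=200 -> fresh
Step 3: SEND seq=0 -> retransmit
Step 4: SEND seq=357 -> fresh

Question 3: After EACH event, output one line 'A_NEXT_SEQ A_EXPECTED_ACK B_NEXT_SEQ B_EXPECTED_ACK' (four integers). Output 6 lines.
121 200 200 0
214 200 200 0
214 357 357 0
214 357 357 214
214 421 421 214
214 421 421 214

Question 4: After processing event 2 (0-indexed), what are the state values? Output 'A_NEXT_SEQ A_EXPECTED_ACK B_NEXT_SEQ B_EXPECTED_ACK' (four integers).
After event 0: A_seq=121 A_ack=200 B_seq=200 B_ack=0
After event 1: A_seq=214 A_ack=200 B_seq=200 B_ack=0
After event 2: A_seq=214 A_ack=357 B_seq=357 B_ack=0

214 357 357 0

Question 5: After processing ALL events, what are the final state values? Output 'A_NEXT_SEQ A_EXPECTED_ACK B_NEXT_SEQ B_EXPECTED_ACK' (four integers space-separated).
Answer: 214 421 421 214

Derivation:
After event 0: A_seq=121 A_ack=200 B_seq=200 B_ack=0
After event 1: A_seq=214 A_ack=200 B_seq=200 B_ack=0
After event 2: A_seq=214 A_ack=357 B_seq=357 B_ack=0
After event 3: A_seq=214 A_ack=357 B_seq=357 B_ack=214
After event 4: A_seq=214 A_ack=421 B_seq=421 B_ack=214
After event 5: A_seq=214 A_ack=421 B_seq=421 B_ack=214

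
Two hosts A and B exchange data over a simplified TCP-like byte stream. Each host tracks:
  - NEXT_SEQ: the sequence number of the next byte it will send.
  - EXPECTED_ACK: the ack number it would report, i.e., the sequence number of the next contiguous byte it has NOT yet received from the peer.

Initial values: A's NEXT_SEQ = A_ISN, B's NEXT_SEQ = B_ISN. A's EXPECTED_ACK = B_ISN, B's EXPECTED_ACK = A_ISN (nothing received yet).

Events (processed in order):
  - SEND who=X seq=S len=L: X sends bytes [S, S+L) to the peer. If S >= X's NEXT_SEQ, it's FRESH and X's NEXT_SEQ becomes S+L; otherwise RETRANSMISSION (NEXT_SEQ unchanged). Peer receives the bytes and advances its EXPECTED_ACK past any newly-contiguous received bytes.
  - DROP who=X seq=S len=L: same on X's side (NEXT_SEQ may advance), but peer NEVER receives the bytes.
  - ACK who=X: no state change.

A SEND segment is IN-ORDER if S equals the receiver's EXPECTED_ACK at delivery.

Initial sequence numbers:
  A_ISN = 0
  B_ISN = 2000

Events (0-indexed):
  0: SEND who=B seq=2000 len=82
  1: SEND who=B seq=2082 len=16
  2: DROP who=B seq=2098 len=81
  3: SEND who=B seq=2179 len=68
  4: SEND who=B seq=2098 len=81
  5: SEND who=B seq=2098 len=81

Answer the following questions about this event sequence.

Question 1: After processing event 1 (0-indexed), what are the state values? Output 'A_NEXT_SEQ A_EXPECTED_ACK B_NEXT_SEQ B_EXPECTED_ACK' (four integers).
After event 0: A_seq=0 A_ack=2082 B_seq=2082 B_ack=0
After event 1: A_seq=0 A_ack=2098 B_seq=2098 B_ack=0

0 2098 2098 0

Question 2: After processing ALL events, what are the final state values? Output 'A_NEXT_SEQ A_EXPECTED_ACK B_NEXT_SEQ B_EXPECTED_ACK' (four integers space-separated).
After event 0: A_seq=0 A_ack=2082 B_seq=2082 B_ack=0
After event 1: A_seq=0 A_ack=2098 B_seq=2098 B_ack=0
After event 2: A_seq=0 A_ack=2098 B_seq=2179 B_ack=0
After event 3: A_seq=0 A_ack=2098 B_seq=2247 B_ack=0
After event 4: A_seq=0 A_ack=2247 B_seq=2247 B_ack=0
After event 5: A_seq=0 A_ack=2247 B_seq=2247 B_ack=0

Answer: 0 2247 2247 0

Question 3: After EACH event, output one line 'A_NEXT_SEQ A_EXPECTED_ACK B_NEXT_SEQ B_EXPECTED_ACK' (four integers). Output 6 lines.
0 2082 2082 0
0 2098 2098 0
0 2098 2179 0
0 2098 2247 0
0 2247 2247 0
0 2247 2247 0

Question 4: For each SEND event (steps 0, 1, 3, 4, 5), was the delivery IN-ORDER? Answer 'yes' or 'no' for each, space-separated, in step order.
Answer: yes yes no yes no

Derivation:
Step 0: SEND seq=2000 -> in-order
Step 1: SEND seq=2082 -> in-order
Step 3: SEND seq=2179 -> out-of-order
Step 4: SEND seq=2098 -> in-order
Step 5: SEND seq=2098 -> out-of-order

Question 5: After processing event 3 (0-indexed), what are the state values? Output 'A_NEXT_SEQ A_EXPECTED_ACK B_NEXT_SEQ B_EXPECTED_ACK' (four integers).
After event 0: A_seq=0 A_ack=2082 B_seq=2082 B_ack=0
After event 1: A_seq=0 A_ack=2098 B_seq=2098 B_ack=0
After event 2: A_seq=0 A_ack=2098 B_seq=2179 B_ack=0
After event 3: A_seq=0 A_ack=2098 B_seq=2247 B_ack=0

0 2098 2247 0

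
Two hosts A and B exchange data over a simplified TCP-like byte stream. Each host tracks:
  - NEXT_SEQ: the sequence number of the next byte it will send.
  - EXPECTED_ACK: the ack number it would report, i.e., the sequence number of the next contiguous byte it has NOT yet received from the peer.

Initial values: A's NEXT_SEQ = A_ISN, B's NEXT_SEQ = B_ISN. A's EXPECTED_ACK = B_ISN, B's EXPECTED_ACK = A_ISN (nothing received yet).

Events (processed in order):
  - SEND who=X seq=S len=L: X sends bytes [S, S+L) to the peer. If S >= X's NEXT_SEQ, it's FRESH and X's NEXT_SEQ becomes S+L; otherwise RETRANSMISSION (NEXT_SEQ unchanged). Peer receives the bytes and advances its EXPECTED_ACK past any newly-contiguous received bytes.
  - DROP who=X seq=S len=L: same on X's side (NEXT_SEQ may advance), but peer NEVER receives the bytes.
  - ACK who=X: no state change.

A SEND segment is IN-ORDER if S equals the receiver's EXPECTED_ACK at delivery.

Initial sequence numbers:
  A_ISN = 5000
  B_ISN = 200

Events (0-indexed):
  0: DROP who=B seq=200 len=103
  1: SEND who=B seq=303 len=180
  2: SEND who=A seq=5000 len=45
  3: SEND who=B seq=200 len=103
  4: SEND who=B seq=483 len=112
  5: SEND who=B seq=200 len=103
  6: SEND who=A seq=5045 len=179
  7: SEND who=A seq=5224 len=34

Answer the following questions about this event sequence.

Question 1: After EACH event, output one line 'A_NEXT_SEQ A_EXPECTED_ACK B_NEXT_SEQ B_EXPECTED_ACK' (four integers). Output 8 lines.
5000 200 303 5000
5000 200 483 5000
5045 200 483 5045
5045 483 483 5045
5045 595 595 5045
5045 595 595 5045
5224 595 595 5224
5258 595 595 5258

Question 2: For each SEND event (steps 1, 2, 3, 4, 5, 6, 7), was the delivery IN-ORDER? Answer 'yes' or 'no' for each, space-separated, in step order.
Answer: no yes yes yes no yes yes

Derivation:
Step 1: SEND seq=303 -> out-of-order
Step 2: SEND seq=5000 -> in-order
Step 3: SEND seq=200 -> in-order
Step 4: SEND seq=483 -> in-order
Step 5: SEND seq=200 -> out-of-order
Step 6: SEND seq=5045 -> in-order
Step 7: SEND seq=5224 -> in-order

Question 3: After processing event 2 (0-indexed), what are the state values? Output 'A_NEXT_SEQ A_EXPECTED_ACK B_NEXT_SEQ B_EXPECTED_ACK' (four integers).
After event 0: A_seq=5000 A_ack=200 B_seq=303 B_ack=5000
After event 1: A_seq=5000 A_ack=200 B_seq=483 B_ack=5000
After event 2: A_seq=5045 A_ack=200 B_seq=483 B_ack=5045

5045 200 483 5045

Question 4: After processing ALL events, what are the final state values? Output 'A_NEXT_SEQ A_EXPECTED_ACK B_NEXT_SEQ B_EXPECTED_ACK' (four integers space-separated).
After event 0: A_seq=5000 A_ack=200 B_seq=303 B_ack=5000
After event 1: A_seq=5000 A_ack=200 B_seq=483 B_ack=5000
After event 2: A_seq=5045 A_ack=200 B_seq=483 B_ack=5045
After event 3: A_seq=5045 A_ack=483 B_seq=483 B_ack=5045
After event 4: A_seq=5045 A_ack=595 B_seq=595 B_ack=5045
After event 5: A_seq=5045 A_ack=595 B_seq=595 B_ack=5045
After event 6: A_seq=5224 A_ack=595 B_seq=595 B_ack=5224
After event 7: A_seq=5258 A_ack=595 B_seq=595 B_ack=5258

Answer: 5258 595 595 5258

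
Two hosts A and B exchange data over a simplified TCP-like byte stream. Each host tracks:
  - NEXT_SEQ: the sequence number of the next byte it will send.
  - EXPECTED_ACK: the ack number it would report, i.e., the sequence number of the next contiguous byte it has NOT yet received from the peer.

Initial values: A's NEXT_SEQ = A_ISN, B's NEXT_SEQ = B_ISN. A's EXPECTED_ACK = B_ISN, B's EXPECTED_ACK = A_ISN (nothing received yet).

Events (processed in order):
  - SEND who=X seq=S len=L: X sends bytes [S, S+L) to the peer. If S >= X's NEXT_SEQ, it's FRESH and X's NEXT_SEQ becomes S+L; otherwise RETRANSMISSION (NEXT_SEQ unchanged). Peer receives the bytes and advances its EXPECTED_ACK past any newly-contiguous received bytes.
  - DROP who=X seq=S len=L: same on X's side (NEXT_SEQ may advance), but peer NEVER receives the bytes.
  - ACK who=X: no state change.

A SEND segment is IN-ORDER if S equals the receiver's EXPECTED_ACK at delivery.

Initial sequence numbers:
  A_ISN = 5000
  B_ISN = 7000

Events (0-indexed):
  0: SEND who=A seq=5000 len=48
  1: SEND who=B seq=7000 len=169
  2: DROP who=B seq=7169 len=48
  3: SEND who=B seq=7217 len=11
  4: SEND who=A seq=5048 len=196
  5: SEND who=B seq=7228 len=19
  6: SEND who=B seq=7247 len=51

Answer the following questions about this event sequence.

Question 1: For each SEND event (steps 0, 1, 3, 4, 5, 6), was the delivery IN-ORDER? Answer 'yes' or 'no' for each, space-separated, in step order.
Answer: yes yes no yes no no

Derivation:
Step 0: SEND seq=5000 -> in-order
Step 1: SEND seq=7000 -> in-order
Step 3: SEND seq=7217 -> out-of-order
Step 4: SEND seq=5048 -> in-order
Step 5: SEND seq=7228 -> out-of-order
Step 6: SEND seq=7247 -> out-of-order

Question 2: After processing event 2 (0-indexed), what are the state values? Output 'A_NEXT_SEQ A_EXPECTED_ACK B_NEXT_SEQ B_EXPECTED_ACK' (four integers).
After event 0: A_seq=5048 A_ack=7000 B_seq=7000 B_ack=5048
After event 1: A_seq=5048 A_ack=7169 B_seq=7169 B_ack=5048
After event 2: A_seq=5048 A_ack=7169 B_seq=7217 B_ack=5048

5048 7169 7217 5048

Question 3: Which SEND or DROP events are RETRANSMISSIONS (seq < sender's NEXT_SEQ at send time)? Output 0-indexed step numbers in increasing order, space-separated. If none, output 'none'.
Step 0: SEND seq=5000 -> fresh
Step 1: SEND seq=7000 -> fresh
Step 2: DROP seq=7169 -> fresh
Step 3: SEND seq=7217 -> fresh
Step 4: SEND seq=5048 -> fresh
Step 5: SEND seq=7228 -> fresh
Step 6: SEND seq=7247 -> fresh

Answer: none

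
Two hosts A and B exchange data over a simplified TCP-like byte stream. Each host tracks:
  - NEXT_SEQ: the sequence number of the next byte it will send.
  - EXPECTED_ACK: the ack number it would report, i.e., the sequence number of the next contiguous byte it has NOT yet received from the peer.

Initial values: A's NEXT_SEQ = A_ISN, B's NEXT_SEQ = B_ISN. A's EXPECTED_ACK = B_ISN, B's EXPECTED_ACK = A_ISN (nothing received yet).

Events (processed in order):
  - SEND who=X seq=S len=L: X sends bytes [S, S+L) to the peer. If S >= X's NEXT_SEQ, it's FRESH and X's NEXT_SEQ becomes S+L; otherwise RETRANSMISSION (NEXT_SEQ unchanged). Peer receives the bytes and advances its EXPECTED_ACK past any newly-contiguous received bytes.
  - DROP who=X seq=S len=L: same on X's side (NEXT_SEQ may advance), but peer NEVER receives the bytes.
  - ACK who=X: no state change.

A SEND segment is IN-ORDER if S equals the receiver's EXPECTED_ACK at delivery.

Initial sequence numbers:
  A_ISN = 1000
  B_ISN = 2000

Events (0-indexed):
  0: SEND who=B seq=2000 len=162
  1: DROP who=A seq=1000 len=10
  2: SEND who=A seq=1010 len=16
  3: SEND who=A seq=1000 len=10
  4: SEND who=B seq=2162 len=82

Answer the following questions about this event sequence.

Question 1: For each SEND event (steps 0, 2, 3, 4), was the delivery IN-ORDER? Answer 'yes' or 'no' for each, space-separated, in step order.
Step 0: SEND seq=2000 -> in-order
Step 2: SEND seq=1010 -> out-of-order
Step 3: SEND seq=1000 -> in-order
Step 4: SEND seq=2162 -> in-order

Answer: yes no yes yes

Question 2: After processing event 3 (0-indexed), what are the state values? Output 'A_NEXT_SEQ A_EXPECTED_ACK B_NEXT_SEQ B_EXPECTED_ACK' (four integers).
After event 0: A_seq=1000 A_ack=2162 B_seq=2162 B_ack=1000
After event 1: A_seq=1010 A_ack=2162 B_seq=2162 B_ack=1000
After event 2: A_seq=1026 A_ack=2162 B_seq=2162 B_ack=1000
After event 3: A_seq=1026 A_ack=2162 B_seq=2162 B_ack=1026

1026 2162 2162 1026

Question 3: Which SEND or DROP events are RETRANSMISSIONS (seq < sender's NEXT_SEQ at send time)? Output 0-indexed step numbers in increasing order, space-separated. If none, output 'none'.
Answer: 3

Derivation:
Step 0: SEND seq=2000 -> fresh
Step 1: DROP seq=1000 -> fresh
Step 2: SEND seq=1010 -> fresh
Step 3: SEND seq=1000 -> retransmit
Step 4: SEND seq=2162 -> fresh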